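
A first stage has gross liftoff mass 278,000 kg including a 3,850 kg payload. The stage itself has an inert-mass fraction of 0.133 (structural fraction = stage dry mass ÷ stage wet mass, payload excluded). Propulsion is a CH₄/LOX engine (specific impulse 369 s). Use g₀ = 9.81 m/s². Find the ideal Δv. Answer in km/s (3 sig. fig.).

Stage wet mass = m₀ − payload = 278,000 − 3,850 = 274,150 kg.
Stage dry mass = ε × stage wet mass = 0.133 × 274,150 = 36,462 kg.
Burnout mass m_f = stage dry + payload = 36,462 + 3,850 = 40,312 kg.
v_e = Isp · g₀ = 369 × 9.81 = 3619.9 m/s.
Using Δv = v_e ln(m₀/m_f): Δv = v_e · ln(278,000/40,312) = 3619.9 × ln(6.896) = 3619.9 × 1.9310 ≈ 6990 m/s.

Δv ≈ 6.99 km/s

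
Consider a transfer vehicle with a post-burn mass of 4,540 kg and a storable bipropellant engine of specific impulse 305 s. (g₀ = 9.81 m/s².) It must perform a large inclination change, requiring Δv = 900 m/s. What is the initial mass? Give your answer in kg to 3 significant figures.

v_e = Isp · g₀ = 305 × 9.81 = 2992.1 m/s.
Rocket equation: m₀/m_f = exp(Δv / v_e) = exp(900 / 2992.1) = exp(0.3008) = 1.3509.
m₀ = m_f × 1.3509 = 4,540 × 1.3509 = 6,133.09 kg.

initial mass ≈ 6130 kg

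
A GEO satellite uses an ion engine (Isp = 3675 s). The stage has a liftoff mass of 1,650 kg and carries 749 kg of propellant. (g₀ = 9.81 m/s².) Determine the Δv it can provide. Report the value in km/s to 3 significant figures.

v_e = Isp · g₀ = 3675 × 9.81 = 36051.8 m/s.
m_f = m₀ − m_prop = 1,650 − 749 = 901 kg.
Δv = v_e · ln(m₀/m_f) = 36051.8 × ln(1.831) = 36051.8 × 0.6050 ≈ 21812.2 m/s.

Δv ≈ 21.8 km/s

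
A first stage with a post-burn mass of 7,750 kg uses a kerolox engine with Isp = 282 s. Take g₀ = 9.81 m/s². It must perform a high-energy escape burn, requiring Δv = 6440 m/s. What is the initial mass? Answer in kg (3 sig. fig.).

v_e = Isp · g₀ = 282 × 9.81 = 2766.4 m/s.
Using Δv = v_e ln(m₀/m_f): m₀/m_f = exp(Δv / v_e) = exp(6440 / 2766.4) = exp(2.3279) = 10.2566.
m₀ = m_f × 10.2566 = 7,750 × 10.2566 = 79,488.7 kg.

initial mass ≈ 79500 kg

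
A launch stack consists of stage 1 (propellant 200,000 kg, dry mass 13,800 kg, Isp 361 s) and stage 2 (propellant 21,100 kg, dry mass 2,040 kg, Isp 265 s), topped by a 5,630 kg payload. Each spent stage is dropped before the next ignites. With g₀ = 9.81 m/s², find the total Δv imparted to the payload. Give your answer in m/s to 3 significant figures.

Ignition mass of stage 1 = 200,000+13,800 + 21,100+2,040 + 5,630 = 242,570 kg.
Stage 1: m₀ = 242,570 kg, m_f = 242,570 − 200,000 = 42,570 kg; Δv = 361×9.81×ln(5.698) = 3541.4×1.7401 ≈ 6163 m/s.
Stage 2: m₀ = 28,770 kg, m_f = 28,770 − 21,100 = 7,670 kg; Δv = 265×9.81×ln(3.751) = 2599.7×1.3220 ≈ 3437 m/s.
Total Δv = 6163 + 3437 = 9600 m/s.

Δv ≈ 9600 m/s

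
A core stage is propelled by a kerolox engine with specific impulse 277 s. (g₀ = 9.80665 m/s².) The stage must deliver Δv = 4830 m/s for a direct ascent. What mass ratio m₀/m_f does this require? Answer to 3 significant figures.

v_e = Isp · g₀ = 277 × 9.80665 = 2716.4 m/s.
From the ideal rocket equation, m₀/m_f = exp(Δv / v_e) = exp(4830 / 2716.4) = exp(1.7781) = 5.9184.

mass ratio ≈ 5.92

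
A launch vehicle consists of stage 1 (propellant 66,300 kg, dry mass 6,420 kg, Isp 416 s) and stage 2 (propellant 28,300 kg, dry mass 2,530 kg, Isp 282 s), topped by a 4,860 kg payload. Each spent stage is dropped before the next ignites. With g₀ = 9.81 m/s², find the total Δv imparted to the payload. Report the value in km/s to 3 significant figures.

Δv ≈ 8.22 km/s

Ignition mass of stage 1 = 66,300+6,420 + 28,300+2,530 + 4,860 = 108,410 kg.
Stage 1: m₀ = 108,410 kg, m_f = 108,410 − 66,300 = 42,110 kg; Δv = 416×9.81×ln(2.574) = 4081.0×0.9456 ≈ 3859 m/s.
Stage 2: m₀ = 35,690 kg, m_f = 35,690 − 28,300 = 7,390 kg; Δv = 282×9.81×ln(4.829) = 2766.4×1.5747 ≈ 4356 m/s.
Total Δv = 3859 + 4356 = 8215 m/s.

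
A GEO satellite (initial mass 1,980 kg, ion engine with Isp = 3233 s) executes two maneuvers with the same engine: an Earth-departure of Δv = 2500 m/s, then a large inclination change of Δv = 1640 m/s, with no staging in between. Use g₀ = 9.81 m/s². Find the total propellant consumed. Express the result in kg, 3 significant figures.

total propellant consumed ≈ 242 kg

v_e = Isp · g₀ = 3233 × 9.81 = 31715.7 m/s.
After the first burn: m = 1980 × exp(−2500/31715.7) = 1980 × 0.92420 = 1,829.92 kg.
After the second burn: m = 1,829.92 × exp(−1640/31715.7) = 1,829.92 × 0.94960 = 1,737.69 kg.
Total propellant = m₀ − m_final = 1980 − 1,737.69 = 242.31 kg.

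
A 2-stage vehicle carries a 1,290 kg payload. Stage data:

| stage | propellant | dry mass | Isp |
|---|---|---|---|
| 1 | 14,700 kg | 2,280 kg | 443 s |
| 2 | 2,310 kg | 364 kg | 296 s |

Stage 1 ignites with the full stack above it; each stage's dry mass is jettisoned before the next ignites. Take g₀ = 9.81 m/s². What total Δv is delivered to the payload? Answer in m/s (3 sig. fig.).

Δv ≈ 7800 m/s

Ignition mass of stage 1 = 14,700+2,280 + 2,310+364 + 1,290 = 20,944 kg.
Stage 1: m₀ = 20,944 kg, m_f = 20,944 − 14,700 = 6,244 kg; Δv = 443×9.81×ln(3.354) = 4345.8×1.2102 ≈ 5259 m/s.
Stage 2: m₀ = 3,964 kg, m_f = 3,964 − 2,310 = 1,654 kg; Δv = 296×9.81×ln(2.397) = 2903.8×0.8741 ≈ 2538 m/s.
Total Δv = 5259 + 2538 = 7797 m/s.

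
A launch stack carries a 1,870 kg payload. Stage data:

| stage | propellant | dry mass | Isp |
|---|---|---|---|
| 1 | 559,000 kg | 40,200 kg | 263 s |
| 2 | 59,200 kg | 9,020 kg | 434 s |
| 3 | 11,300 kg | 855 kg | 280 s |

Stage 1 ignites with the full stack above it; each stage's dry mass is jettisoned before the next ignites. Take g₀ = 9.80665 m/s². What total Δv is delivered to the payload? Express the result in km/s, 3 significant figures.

Ignition mass of stage 1 = 559,000+40,200 + 59,200+9,020 + 11,300+855 + 1,870 = 681,445 kg.
Stage 1: m₀ = 681,445 kg, m_f = 681,445 − 559,000 = 122,445 kg; Δv = 263×9.80665×ln(5.565) = 2579.1×1.7166 ≈ 4427 m/s.
Stage 2: m₀ = 82,245 kg, m_f = 82,245 − 59,200 = 23,045 kg; Δv = 434×9.80665×ln(3.569) = 4256.1×1.2723 ≈ 5415 m/s.
Stage 3: m₀ = 14,025 kg, m_f = 14,025 − 11,300 = 2,725 kg; Δv = 280×9.80665×ln(5.147) = 2745.9×1.6384 ≈ 4499 m/s.
Total Δv = 4427 + 5415 + 4499 = 14341 m/s.

Δv ≈ 14.3 km/s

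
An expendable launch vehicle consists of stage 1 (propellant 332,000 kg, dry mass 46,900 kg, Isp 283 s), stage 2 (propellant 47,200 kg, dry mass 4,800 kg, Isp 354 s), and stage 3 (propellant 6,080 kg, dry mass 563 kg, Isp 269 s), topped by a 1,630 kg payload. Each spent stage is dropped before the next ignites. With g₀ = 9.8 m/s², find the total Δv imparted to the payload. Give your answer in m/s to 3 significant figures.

Δv ≈ 12700 m/s

Ignition mass of stage 1 = 332,000+46,900 + 47,200+4,800 + 6,080+563 + 1,630 = 439,173 kg.
Stage 1: m₀ = 439,173 kg, m_f = 439,173 − 332,000 = 107,173 kg; Δv = 283×9.8×ln(4.098) = 2773.4×1.4104 ≈ 3912 m/s.
Stage 2: m₀ = 60,273 kg, m_f = 60,273 − 47,200 = 13,073 kg; Δv = 354×9.8×ln(4.61) = 3469.2×1.5283 ≈ 5302 m/s.
Stage 3: m₀ = 8,273 kg, m_f = 8,273 − 6,080 = 2,193 kg; Δv = 269×9.8×ln(3.772) = 2636.2×1.3277 ≈ 3500 m/s.
Total Δv = 3912 + 5302 + 3500 = 12714 m/s.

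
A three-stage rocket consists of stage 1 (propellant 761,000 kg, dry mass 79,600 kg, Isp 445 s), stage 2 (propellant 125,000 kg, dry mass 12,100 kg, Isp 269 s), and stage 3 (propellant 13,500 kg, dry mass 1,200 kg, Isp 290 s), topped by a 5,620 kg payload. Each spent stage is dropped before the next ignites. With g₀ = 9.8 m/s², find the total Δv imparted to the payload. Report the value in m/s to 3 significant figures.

Ignition mass of stage 1 = 761,000+79,600 + 125,000+12,100 + 13,500+1,200 + 5,620 = 998,020 kg.
Stage 1: m₀ = 998,020 kg, m_f = 998,020 − 761,000 = 237,020 kg; Δv = 445×9.8×ln(4.211) = 4361.0×1.4376 ≈ 6269 m/s.
Stage 2: m₀ = 157,420 kg, m_f = 157,420 − 125,000 = 32,420 kg; Δv = 269×9.8×ln(4.856) = 2636.2×1.5801 ≈ 4166 m/s.
Stage 3: m₀ = 20,320 kg, m_f = 20,320 − 13,500 = 6,820 kg; Δv = 290×9.8×ln(2.979) = 2842.0×1.0917 ≈ 3103 m/s.
Total Δv = 6269 + 4166 + 3103 = 13538 m/s.

Δv ≈ 13500 m/s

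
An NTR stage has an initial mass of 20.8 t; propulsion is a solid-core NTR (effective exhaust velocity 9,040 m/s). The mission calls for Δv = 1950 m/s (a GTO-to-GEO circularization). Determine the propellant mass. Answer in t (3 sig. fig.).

From the ideal rocket equation, m₀/m_f = exp(Δv / v_e) = exp(1950 / 9040.0) = exp(0.2157) = 1.2407.
m_f = 20.8 / 1.2407 = 16.7647 t, so propellant = m₀ − m_f = 20.8 − 16.7647 = 4.0353 t.

propellant mass ≈ 4.04 t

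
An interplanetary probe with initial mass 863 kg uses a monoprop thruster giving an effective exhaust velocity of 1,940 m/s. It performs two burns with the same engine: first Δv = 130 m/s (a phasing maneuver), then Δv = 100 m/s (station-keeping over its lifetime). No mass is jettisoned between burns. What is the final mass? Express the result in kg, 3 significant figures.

After the first burn: m = 863 × exp(−130/1940.0) = 863 × 0.93519 = 807.069 kg.
After the second burn: m = 807.069 × exp(−100/1940.0) = 807.069 × 0.94976 = 766.522 kg.

final mass ≈ 767 kg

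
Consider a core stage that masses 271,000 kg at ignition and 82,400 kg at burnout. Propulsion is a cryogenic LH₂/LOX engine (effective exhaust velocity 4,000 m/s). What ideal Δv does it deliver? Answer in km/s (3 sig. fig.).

Δv ≈ 4.76 km/s

Using Δv = v_e ln(m₀/m_f): Δv = v_e · ln(m₀/m_f) = 4000.0 × ln(3.289) = 4000.0 × 1.1905 ≈ 4762.1 m/s.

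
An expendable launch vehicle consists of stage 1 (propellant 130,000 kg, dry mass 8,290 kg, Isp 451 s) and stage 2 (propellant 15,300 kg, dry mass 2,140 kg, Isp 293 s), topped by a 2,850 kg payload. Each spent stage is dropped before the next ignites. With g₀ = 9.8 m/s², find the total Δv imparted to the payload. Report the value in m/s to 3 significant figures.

Δv ≈ 11600 m/s

Ignition mass of stage 1 = 130,000+8,290 + 15,300+2,140 + 2,850 = 158,580 kg.
Stage 1: m₀ = 158,580 kg, m_f = 158,580 − 130,000 = 28,580 kg; Δv = 451×9.8×ln(5.549) = 4419.8×1.7136 ≈ 7574 m/s.
Stage 2: m₀ = 20,290 kg, m_f = 20,290 − 15,300 = 4,990 kg; Δv = 293×9.8×ln(4.066) = 2871.4×1.4027 ≈ 4028 m/s.
Total Δv = 7574 + 4028 = 11602 m/s.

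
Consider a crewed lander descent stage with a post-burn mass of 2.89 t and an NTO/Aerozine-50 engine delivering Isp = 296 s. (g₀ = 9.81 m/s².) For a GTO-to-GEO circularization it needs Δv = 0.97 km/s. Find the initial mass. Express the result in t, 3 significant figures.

initial mass ≈ 4.04 t

v_e = Isp · g₀ = 296 × 9.81 = 2903.8 m/s.
Using Δv = v_e ln(m₀/m_f): m₀/m_f = exp(Δv / v_e) = exp(970 / 2903.8) = exp(0.3340) = 1.3966.
m₀ = m_f × 1.3966 = 2.89 × 1.3966 = 4.03617 t.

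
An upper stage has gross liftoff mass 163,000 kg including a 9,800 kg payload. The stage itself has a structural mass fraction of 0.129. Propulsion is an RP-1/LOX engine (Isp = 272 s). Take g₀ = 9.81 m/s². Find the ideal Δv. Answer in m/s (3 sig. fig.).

Δv ≈ 4560 m/s

Stage wet mass = m₀ − payload = 163,000 − 9,800 = 153,200 kg.
Stage dry mass = ε × stage wet mass = 0.129 × 153,200 = 19,762.8 kg.
Burnout mass m_f = stage dry + payload = 19,762.8 + 9,800 = 29,562.8 kg.
v_e = Isp · g₀ = 272 × 9.81 = 2668.3 m/s.
Δv = v_e · ln(163,000/29,562.8) = 2668.3 × ln(5.514) = 2668.3 × 1.7072 ≈ 4555 m/s.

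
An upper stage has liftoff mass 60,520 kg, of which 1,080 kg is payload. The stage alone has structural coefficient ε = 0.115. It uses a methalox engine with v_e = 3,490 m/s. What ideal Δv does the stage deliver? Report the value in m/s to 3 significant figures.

Stage wet mass = m₀ − payload = 60,520 − 1,080 = 59,440 kg.
Stage dry mass = ε × stage wet mass = 0.115 × 59,440 = 6,835.6 kg.
Burnout mass m_f = stage dry + payload = 6,835.6 + 1,080 = 7,915.6 kg.
Δv = v_e · ln(60,520/7,915.6) = 3490.0 × ln(7.646) = 3490.0 × 2.0341 ≈ 7099 m/s.

Δv ≈ 7100 m/s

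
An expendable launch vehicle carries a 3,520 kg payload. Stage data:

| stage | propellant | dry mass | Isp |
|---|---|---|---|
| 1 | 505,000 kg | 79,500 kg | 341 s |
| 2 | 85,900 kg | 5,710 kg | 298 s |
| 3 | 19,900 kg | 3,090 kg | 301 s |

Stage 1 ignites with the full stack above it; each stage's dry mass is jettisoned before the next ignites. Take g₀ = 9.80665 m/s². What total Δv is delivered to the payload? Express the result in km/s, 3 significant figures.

Ignition mass of stage 1 = 505,000+79,500 + 85,900+5,710 + 19,900+3,090 + 3,520 = 702,620 kg.
Stage 1: m₀ = 702,620 kg, m_f = 702,620 − 505,000 = 197,620 kg; Δv = 341×9.80665×ln(3.555) = 3344.1×1.2685 ≈ 4242 m/s.
Stage 2: m₀ = 118,120 kg, m_f = 118,120 − 85,900 = 32,220 kg; Δv = 298×9.80665×ln(3.666) = 2922.4×1.2991 ≈ 3797 m/s.
Stage 3: m₀ = 26,510 kg, m_f = 26,510 − 19,900 = 6,610 kg; Δv = 301×9.80665×ln(4.011) = 2951.8×1.3889 ≈ 4100 m/s.
Total Δv = 4242 + 3797 + 4100 = 12139 m/s.

Δv ≈ 12.1 km/s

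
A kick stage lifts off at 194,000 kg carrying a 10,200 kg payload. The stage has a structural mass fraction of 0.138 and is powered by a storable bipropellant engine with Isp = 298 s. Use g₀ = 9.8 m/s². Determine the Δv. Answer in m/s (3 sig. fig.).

Δv ≈ 4950 m/s

Stage wet mass = m₀ − payload = 194,000 − 10,200 = 183,800 kg.
Stage dry mass = ε × stage wet mass = 0.138 × 183,800 = 25,364.4 kg.
Burnout mass m_f = stage dry + payload = 25,364.4 + 10,200 = 35,564.4 kg.
v_e = Isp · g₀ = 298 × 9.8 = 2920.4 m/s.
Rocket equation: Δv = v_e · ln(194,000/35,564.4) = 2920.4 × ln(5.455) = 2920.4 × 1.6965 ≈ 4954 m/s.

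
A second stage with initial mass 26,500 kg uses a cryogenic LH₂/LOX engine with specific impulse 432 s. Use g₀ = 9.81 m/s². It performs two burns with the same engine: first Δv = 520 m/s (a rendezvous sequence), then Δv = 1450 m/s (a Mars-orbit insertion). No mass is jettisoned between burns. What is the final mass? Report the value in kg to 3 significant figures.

final mass ≈ 16600 kg

v_e = Isp · g₀ = 432 × 9.81 = 4237.9 m/s.
After the first burn: m = 26500 × exp(−520/4237.9) = 26500 × 0.88453 = 23,440 kg.
After the second burn: m = 23,440 × exp(−1450/4237.9) = 23,440 × 0.71024 = 16,648 kg.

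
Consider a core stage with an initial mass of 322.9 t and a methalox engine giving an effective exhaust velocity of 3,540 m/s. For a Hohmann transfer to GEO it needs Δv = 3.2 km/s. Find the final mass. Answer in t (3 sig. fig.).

final mass ≈ 131 t

From the ideal rocket equation, m₀/m_f = exp(Δv / v_e) = exp(3200 / 3540.0) = exp(0.9040) = 2.4693.
m_f = m₀ / 2.4693 = 322.9 / 2.4693 = 130.766 t.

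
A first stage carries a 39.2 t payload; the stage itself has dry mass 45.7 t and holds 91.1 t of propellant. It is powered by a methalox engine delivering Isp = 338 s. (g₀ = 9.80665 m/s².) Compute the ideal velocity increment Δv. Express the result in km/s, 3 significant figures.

Δv ≈ 2.42 km/s

v_e = Isp · g₀ = 338 × 9.80665 = 3314.6 m/s.
m₀ = payload + dry + propellant = 39.2 + 45.7 + 91.1 = 176 t.
m_f = payload + dry = 39.2 + 45.7 = 84.9 t.
Δv = v_e · ln(m₀/m_f) = 3314.6 × ln(2.073) = 3314.6 × 0.7290 ≈ 2416.4 m/s.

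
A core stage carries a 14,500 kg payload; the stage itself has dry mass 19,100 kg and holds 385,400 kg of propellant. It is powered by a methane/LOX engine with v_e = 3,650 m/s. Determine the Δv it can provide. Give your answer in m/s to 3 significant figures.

Δv ≈ 9210 m/s

m₀ = payload + dry + propellant = 14,500 + 19,100 + 385,400 = 419,000 kg.
m_f = payload + dry = 14,500 + 19,100 = 33,600 kg.
Δv = v_e · ln(m₀/m_f) = 3650.0 × ln(12.47) = 3650.0 × 2.5233 ≈ 9210.2 m/s.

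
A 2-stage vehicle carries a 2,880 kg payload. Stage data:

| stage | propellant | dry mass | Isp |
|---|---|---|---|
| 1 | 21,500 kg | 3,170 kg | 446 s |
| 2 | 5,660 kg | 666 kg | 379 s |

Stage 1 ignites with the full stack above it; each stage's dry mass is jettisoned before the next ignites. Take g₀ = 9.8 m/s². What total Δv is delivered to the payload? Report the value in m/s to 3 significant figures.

Ignition mass of stage 1 = 21,500+3,170 + 5,660+666 + 2,880 = 33,876 kg.
Stage 1: m₀ = 33,876 kg, m_f = 33,876 − 21,500 = 12,376 kg; Δv = 446×9.8×ln(2.737) = 4370.8×1.0069 ≈ 4401 m/s.
Stage 2: m₀ = 9,206 kg, m_f = 9,206 − 5,660 = 3,546 kg; Δv = 379×9.8×ln(2.596) = 3714.2×0.9540 ≈ 3543 m/s.
Total Δv = 4401 + 3543 = 7944 m/s.

Δv ≈ 7940 m/s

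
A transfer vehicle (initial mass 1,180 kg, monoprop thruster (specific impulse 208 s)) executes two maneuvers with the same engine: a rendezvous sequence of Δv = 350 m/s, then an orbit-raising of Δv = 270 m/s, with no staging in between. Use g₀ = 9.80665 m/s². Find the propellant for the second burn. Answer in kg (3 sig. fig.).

v_e = Isp · g₀ = 208 × 9.80665 = 2039.8 m/s.
After the first burn: m = 1180 × exp(−350/2039.8) = 1180 × 0.84233 = 993.949 kg.
After the second burn: m = 993.949 × exp(−270/2039.8) = 993.949 × 0.87602 = 870.719 kg.
Second-burn propellant = 993.949 − 870.719 = 123.23 kg.

propellant for the second burn ≈ 123 kg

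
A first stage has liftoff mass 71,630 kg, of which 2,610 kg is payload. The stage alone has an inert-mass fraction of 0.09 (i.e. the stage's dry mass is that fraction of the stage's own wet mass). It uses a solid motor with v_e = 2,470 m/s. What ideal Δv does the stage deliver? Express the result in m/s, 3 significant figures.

Δv ≈ 5170 m/s

Stage wet mass = m₀ − payload = 71,630 − 2,610 = 69,020 kg.
Stage dry mass = ε × stage wet mass = 0.09 × 69,020 = 6,211.8 kg.
Burnout mass m_f = stage dry + payload = 6,211.8 + 2,610 = 8,821.8 kg.
Δv = v_e · ln(71,630/8,821.8) = 2470.0 × ln(8.12) = 2470.0 × 2.0943 ≈ 5173 m/s.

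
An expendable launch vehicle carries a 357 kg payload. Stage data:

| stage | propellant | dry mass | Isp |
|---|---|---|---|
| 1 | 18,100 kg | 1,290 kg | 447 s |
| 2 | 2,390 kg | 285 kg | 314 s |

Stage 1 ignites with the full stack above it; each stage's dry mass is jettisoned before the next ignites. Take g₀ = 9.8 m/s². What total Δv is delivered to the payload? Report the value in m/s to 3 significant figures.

Ignition mass of stage 1 = 18,100+1,290 + 2,390+285 + 357 = 22,422 kg.
Stage 1: m₀ = 22,422 kg, m_f = 22,422 − 18,100 = 4,322 kg; Δv = 447×9.8×ln(5.188) = 4380.6×1.6463 ≈ 7212 m/s.
Stage 2: m₀ = 3,032 kg, m_f = 3,032 − 2,390 = 642 kg; Δv = 314×9.8×ln(4.723) = 3077.2×1.5524 ≈ 4777 m/s.
Total Δv = 7212 + 4777 = 11989 m/s.

Δv ≈ 12000 m/s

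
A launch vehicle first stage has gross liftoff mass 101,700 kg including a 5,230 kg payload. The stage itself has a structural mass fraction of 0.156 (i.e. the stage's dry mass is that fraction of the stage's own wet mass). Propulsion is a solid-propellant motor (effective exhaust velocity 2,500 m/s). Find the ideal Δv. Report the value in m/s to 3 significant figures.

Δv ≈ 4030 m/s

Stage wet mass = m₀ − payload = 101,700 − 5,230 = 96,470 kg.
Stage dry mass = ε × stage wet mass = 0.156 × 96,470 = 15,049.3 kg.
Burnout mass m_f = stage dry + payload = 15,049.3 + 5,230 = 20,279.3 kg.
Rocket equation: Δv = v_e · ln(101,700/20,279.3) = 2500.0 × ln(5.015) = 2500.0 × 1.6124 ≈ 4031 m/s.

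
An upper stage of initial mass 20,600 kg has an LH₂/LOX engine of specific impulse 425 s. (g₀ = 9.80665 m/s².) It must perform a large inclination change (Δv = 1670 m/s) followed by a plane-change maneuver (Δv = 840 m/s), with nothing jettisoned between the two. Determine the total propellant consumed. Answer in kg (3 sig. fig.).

total propellant consumed ≈ 9320 kg

v_e = Isp · g₀ = 425 × 9.80665 = 4167.8 m/s.
After the first burn: m = 20600 × exp(−1670/4167.8) = 20600 × 0.66986 = 13,799.1 kg.
After the second burn: m = 13,799.1 × exp(−840/4167.8) = 13,799.1 × 0.81747 = 11,280.4 kg.
Total propellant = m₀ − m_final = 20600 − 11,280.4 = 9,319.6 kg.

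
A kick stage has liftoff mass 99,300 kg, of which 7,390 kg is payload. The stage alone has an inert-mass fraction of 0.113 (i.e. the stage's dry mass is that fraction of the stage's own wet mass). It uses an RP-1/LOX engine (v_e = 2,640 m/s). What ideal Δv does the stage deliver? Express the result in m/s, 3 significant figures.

Stage wet mass = m₀ − payload = 99,300 − 7,390 = 91,910 kg.
Stage dry mass = ε × stage wet mass = 0.113 × 91,910 = 10,385.8 kg.
Burnout mass m_f = stage dry + payload = 10,385.8 + 7,390 = 17,775.8 kg.
Δv = v_e · ln(99,300/17,775.8) = 2640.0 × ln(5.586) = 2640.0 × 1.7203 ≈ 4542 m/s.

Δv ≈ 4540 m/s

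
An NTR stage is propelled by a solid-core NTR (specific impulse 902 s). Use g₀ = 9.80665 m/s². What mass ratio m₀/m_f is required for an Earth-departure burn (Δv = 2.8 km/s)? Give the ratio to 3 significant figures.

v_e = Isp · g₀ = 902 × 9.80665 = 8845.6 m/s.
Rocket equation: m₀/m_f = exp(Δv / v_e) = exp(2800 / 8845.6) = exp(0.3165) = 1.3724.

mass ratio ≈ 1.37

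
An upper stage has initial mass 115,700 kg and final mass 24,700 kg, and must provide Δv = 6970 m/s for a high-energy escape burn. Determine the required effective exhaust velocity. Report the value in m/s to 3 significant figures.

v_e ≈ 4510 m/s

ln(m₀/m_f) = ln(115700/24700) = ln(4.684) = 1.5442.
v_e = Δv / ln(m₀/m_f) = 6970 / 1.5442 = 4513.7 m/s.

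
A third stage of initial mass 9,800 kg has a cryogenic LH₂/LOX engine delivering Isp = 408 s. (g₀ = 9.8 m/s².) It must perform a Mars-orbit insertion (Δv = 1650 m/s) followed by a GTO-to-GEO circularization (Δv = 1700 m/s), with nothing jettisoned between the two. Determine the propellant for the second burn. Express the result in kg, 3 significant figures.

v_e = Isp · g₀ = 408 × 9.8 = 3998.4 m/s.
After the first burn: m = 9800 × exp(−1650/3998.4) = 9800 × 0.66188 = 6,486.42 kg.
After the second burn: m = 6,486.42 × exp(−1700/3998.4) = 6,486.42 × 0.65366 = 4,239.91 kg.
Second-burn propellant = 6,486.42 − 4,239.91 = 2,246.51 kg.

propellant for the second burn ≈ 2250 kg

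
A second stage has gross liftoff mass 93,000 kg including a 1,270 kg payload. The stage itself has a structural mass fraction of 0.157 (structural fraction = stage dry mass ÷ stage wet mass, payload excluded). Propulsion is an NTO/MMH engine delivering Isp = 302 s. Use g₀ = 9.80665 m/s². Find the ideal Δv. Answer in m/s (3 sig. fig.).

Stage wet mass = m₀ − payload = 93,000 − 1,270 = 91,730 kg.
Stage dry mass = ε × stage wet mass = 0.157 × 91,730 = 14,401.6 kg.
Burnout mass m_f = stage dry + payload = 14,401.6 + 1,270 = 15,671.6 kg.
v_e = Isp · g₀ = 302 × 9.80665 = 2961.6 m/s.
From the ideal rocket equation, Δv = v_e · ln(93,000/15,671.6) = 2961.6 × ln(5.934) = 2961.6 × 1.7807 ≈ 5274 m/s.

Δv ≈ 5270 m/s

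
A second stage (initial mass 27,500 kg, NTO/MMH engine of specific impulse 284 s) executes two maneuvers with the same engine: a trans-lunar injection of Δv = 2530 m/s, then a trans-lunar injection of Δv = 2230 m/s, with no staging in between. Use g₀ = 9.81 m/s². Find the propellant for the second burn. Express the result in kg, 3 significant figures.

v_e = Isp · g₀ = 284 × 9.81 = 2786.0 m/s.
After the first burn: m = 27500 × exp(−2530/2786.0) = 27500 × 0.40329 = 11,090.5 kg.
After the second burn: m = 11,090.5 × exp(−2230/2786.0) = 11,090.5 × 0.44914 = 4,981.19 kg.
Second-burn propellant = 11,090.5 − 4,981.19 = 6,109.31 kg.

propellant for the second burn ≈ 6110 kg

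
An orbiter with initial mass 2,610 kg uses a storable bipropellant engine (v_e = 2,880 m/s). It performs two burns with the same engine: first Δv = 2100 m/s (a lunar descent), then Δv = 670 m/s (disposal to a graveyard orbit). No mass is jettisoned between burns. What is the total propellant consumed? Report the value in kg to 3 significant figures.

After the first burn: m = 2610 × exp(−2100/2880.0) = 2610 × 0.48231 = 1,258.83 kg.
After the second burn: m = 1,258.83 × exp(−670/2880.0) = 1,258.83 × 0.79244 = 997.547 kg.
Total propellant = m₀ − m_final = 2610 − 997.547 = 1,612.453 kg.

total propellant consumed ≈ 1610 kg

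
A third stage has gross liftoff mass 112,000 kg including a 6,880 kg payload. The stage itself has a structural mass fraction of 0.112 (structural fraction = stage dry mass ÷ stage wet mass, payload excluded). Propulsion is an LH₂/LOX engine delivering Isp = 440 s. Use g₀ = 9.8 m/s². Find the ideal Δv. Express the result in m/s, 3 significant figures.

Δv ≈ 7730 m/s

Stage wet mass = m₀ − payload = 112,000 − 6,880 = 105,120 kg.
Stage dry mass = ε × stage wet mass = 0.112 × 105,120 = 11,773.4 kg.
Burnout mass m_f = stage dry + payload = 11,773.4 + 6,880 = 18,653.4 kg.
v_e = Isp · g₀ = 440 × 9.8 = 4312.0 m/s.
Rocket equation: Δv = v_e · ln(112,000/18,653.4) = 4312.0 × ln(6.004) = 4312.0 × 1.7925 ≈ 7729 m/s.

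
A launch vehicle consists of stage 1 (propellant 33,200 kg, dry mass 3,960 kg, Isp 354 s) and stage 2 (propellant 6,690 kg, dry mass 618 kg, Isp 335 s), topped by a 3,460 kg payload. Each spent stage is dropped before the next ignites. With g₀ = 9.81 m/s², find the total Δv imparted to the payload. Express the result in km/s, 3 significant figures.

Ignition mass of stage 1 = 33,200+3,960 + 6,690+618 + 3,460 = 47,928 kg.
Stage 1: m₀ = 47,928 kg, m_f = 47,928 − 33,200 = 14,728 kg; Δv = 354×9.81×ln(3.254) = 3472.7×1.1799 ≈ 4098 m/s.
Stage 2: m₀ = 10,768 kg, m_f = 10,768 − 6,690 = 4,078 kg; Δv = 335×9.81×ln(2.641) = 3286.4×0.9710 ≈ 3191 m/s.
Total Δv = 4098 + 3191 = 7289 m/s.

Δv ≈ 7.29 km/s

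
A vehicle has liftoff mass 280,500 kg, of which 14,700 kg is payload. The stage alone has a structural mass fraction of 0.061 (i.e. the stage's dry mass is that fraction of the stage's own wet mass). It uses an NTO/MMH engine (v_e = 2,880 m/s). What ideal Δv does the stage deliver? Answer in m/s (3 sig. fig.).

Δv ≈ 6350 m/s

Stage wet mass = m₀ − payload = 280,500 − 14,700 = 265,800 kg.
Stage dry mass = ε × stage wet mass = 0.061 × 265,800 = 16,213.8 kg.
Burnout mass m_f = stage dry + payload = 16,213.8 + 14,700 = 30,913.8 kg.
From the ideal rocket equation, Δv = v_e · ln(280,500/30,913.8) = 2880.0 × ln(9.074) = 2880.0 × 2.2054 ≈ 6351 m/s.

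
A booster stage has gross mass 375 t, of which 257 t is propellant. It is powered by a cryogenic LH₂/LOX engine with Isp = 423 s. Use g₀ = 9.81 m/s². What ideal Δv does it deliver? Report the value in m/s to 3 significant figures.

v_e = Isp · g₀ = 423 × 9.81 = 4149.6 m/s.
m_f = m₀ − m_prop = 375 − 257 = 118 t.
Δv = v_e · ln(m₀/m_f) = 4149.6 × ln(3.178) = 4149.6 × 1.1562 ≈ 4798.0 m/s.

Δv ≈ 4800 m/s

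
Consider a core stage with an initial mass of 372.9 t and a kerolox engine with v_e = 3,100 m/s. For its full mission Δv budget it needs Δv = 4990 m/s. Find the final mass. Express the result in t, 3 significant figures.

final mass ≈ 74.6 t

Using Δv = v_e ln(m₀/m_f): m₀/m_f = exp(Δv / v_e) = exp(4990 / 3100.0) = exp(1.6097) = 5.0012.
m_f = m₀ / 5.0012 = 372.9 / 5.0012 = 74.5621 t.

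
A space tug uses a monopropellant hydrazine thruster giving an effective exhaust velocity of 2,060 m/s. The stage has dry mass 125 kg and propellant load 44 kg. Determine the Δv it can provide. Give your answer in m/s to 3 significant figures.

Δv ≈ 621 m/s

m₀ = m_dry + m_prop = 125 + 44 = 169 kg.
Using Δv = v_e ln(m₀/m_f): Δv = v_e · ln(m₀/m_f) = 2060.0 × ln(1.352) = 2060.0 × 0.3016 ≈ 621.3 m/s.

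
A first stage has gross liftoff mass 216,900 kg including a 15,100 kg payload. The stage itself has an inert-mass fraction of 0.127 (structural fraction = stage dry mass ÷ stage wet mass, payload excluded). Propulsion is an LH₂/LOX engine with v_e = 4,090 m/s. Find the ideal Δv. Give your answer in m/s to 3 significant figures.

Δv ≈ 6840 m/s

Stage wet mass = m₀ − payload = 216,900 − 15,100 = 201,800 kg.
Stage dry mass = ε × stage wet mass = 0.127 × 201,800 = 25,628.6 kg.
Burnout mass m_f = stage dry + payload = 25,628.6 + 15,100 = 40,728.6 kg.
Rocket equation: Δv = v_e · ln(216,900/40,728.6) = 4090.0 × ln(5.325) = 4090.0 × 1.6725 ≈ 6841 m/s.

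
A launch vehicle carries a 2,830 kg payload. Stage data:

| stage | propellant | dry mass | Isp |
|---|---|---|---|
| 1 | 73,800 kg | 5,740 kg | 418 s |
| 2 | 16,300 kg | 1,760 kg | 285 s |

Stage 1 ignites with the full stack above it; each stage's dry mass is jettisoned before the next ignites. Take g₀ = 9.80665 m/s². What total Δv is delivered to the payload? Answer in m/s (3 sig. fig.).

Δv ≈ 9680 m/s

Ignition mass of stage 1 = 73,800+5,740 + 16,300+1,760 + 2,830 = 100,430 kg.
Stage 1: m₀ = 100,430 kg, m_f = 100,430 − 73,800 = 26,630 kg; Δv = 418×9.80665×ln(3.771) = 4099.2×1.3274 ≈ 5441 m/s.
Stage 2: m₀ = 20,890 kg, m_f = 20,890 − 16,300 = 4,590 kg; Δv = 285×9.80665×ln(4.551) = 2794.9×1.5154 ≈ 4235 m/s.
Total Δv = 5441 + 4235 = 9676 m/s.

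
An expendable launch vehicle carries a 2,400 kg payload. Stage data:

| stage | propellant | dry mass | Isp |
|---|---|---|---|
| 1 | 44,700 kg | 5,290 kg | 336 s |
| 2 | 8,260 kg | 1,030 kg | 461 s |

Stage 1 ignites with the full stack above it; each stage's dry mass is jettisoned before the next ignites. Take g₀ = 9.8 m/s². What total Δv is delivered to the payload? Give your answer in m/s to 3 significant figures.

Δv ≈ 9790 m/s

Ignition mass of stage 1 = 44,700+5,290 + 8,260+1,030 + 2,400 = 61,680 kg.
Stage 1: m₀ = 61,680 kg, m_f = 61,680 − 44,700 = 16,980 kg; Δv = 336×9.8×ln(3.633) = 3292.8×1.2899 ≈ 4247 m/s.
Stage 2: m₀ = 11,690 kg, m_f = 11,690 − 8,260 = 3,430 kg; Δv = 461×9.8×ln(3.408) = 4517.8×1.2262 ≈ 5540 m/s.
Total Δv = 4247 + 5540 = 9787 m/s.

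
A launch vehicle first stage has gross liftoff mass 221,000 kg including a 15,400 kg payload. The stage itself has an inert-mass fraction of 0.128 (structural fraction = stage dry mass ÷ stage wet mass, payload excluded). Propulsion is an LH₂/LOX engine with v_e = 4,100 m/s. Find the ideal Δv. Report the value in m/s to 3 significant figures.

Stage wet mass = m₀ − payload = 221,000 − 15,400 = 205,600 kg.
Stage dry mass = ε × stage wet mass = 0.128 × 205,600 = 26,316.8 kg.
Burnout mass m_f = stage dry + payload = 26,316.8 + 15,400 = 41,716.8 kg.
From the ideal rocket equation, Δv = v_e · ln(221,000/41,716.8) = 4100.0 × ln(5.298) = 4100.0 × 1.6673 ≈ 6836 m/s.

Δv ≈ 6840 m/s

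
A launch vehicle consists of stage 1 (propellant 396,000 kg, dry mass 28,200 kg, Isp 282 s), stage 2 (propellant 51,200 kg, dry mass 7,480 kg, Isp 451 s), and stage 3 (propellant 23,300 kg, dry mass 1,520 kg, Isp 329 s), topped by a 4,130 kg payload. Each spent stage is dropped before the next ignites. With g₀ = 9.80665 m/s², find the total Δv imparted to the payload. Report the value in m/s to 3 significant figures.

Δv ≈ 13300 m/s

Ignition mass of stage 1 = 396,000+28,200 + 51,200+7,480 + 23,300+1,520 + 4,130 = 511,830 kg.
Stage 1: m₀ = 511,830 kg, m_f = 511,830 − 396,000 = 115,830 kg; Δv = 282×9.80665×ln(4.419) = 2765.5×1.4859 ≈ 4109 m/s.
Stage 2: m₀ = 87,630 kg, m_f = 87,630 − 51,200 = 36,430 kg; Δv = 451×9.80665×ln(2.405) = 4422.8×0.8777 ≈ 3882 m/s.
Stage 3: m₀ = 28,950 kg, m_f = 28,950 − 23,300 = 5,650 kg; Δv = 329×9.80665×ln(5.124) = 3226.4×1.6339 ≈ 5272 m/s.
Total Δv = 4109 + 3882 + 5272 = 13263 m/s.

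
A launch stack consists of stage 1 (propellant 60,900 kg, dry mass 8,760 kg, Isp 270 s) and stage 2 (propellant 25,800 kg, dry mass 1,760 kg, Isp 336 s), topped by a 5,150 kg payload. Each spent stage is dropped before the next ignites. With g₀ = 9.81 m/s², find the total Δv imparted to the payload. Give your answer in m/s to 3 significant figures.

Δv ≈ 7520 m/s

Ignition mass of stage 1 = 60,900+8,760 + 25,800+1,760 + 5,150 = 102,370 kg.
Stage 1: m₀ = 102,370 kg, m_f = 102,370 − 60,900 = 41,470 kg; Δv = 270×9.81×ln(2.469) = 2648.7×0.9036 ≈ 2393 m/s.
Stage 2: m₀ = 32,710 kg, m_f = 32,710 − 25,800 = 6,910 kg; Δv = 336×9.81×ln(4.734) = 3296.2×1.5547 ≈ 5125 m/s.
Total Δv = 2393 + 5125 = 7518 m/s.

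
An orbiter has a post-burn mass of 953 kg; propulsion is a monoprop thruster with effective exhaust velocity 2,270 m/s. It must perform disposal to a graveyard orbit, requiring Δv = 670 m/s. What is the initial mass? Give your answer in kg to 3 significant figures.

Using Δv = v_e ln(m₀/m_f): m₀/m_f = exp(Δv / v_e) = exp(670 / 2270.0) = exp(0.2952) = 1.3433.
m₀ = m_f × 1.3433 = 953 × 1.3433 = 1,280.16 kg.

initial mass ≈ 1280 kg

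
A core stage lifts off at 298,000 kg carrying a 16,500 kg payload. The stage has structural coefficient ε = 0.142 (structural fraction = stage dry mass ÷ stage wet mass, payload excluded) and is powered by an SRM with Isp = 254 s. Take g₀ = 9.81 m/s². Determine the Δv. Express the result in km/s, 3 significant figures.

Stage wet mass = m₀ − payload = 298,000 − 16,500 = 281,500 kg.
Stage dry mass = ε × stage wet mass = 0.142 × 281,500 = 39,973 kg.
Burnout mass m_f = stage dry + payload = 39,973 + 16,500 = 56,473 kg.
v_e = Isp · g₀ = 254 × 9.81 = 2491.7 m/s.
From the ideal rocket equation, Δv = v_e · ln(298,000/56,473) = 2491.7 × ln(5.277) = 2491.7 × 1.6633 ≈ 4145 m/s.

Δv ≈ 4.14 km/s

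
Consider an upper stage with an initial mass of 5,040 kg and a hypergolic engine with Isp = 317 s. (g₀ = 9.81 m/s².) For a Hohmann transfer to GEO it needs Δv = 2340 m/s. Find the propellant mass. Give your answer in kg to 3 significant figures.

v_e = Isp · g₀ = 317 × 9.81 = 3109.8 m/s.
From the ideal rocket equation, m₀/m_f = exp(Δv / v_e) = exp(2340 / 3109.8) = exp(0.7525) = 2.1222.
m_f = 5,040 / 2.1222 = 2,374.89 kg, so propellant = m₀ − m_f = 5,040 − 2,374.89 = 2,665.11 kg.

propellant mass ≈ 2670 kg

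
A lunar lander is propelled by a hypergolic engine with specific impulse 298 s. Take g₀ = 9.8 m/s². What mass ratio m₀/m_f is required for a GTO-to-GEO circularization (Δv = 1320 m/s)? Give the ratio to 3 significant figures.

v_e = Isp · g₀ = 298 × 9.8 = 2920.4 m/s.
From the ideal rocket equation, m₀/m_f = exp(Δv / v_e) = exp(1320 / 2920.4) = exp(0.4520) = 1.5714.

mass ratio ≈ 1.57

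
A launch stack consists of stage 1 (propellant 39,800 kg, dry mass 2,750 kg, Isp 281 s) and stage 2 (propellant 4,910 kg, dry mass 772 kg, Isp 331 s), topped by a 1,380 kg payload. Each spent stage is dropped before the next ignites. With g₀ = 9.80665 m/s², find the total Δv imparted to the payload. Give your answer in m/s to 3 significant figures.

Ignition mass of stage 1 = 39,800+2,750 + 4,910+772 + 1,380 = 49,612 kg.
Stage 1: m₀ = 49,612 kg, m_f = 49,612 − 39,800 = 9,812 kg; Δv = 281×9.80665×ln(5.056) = 2755.7×1.6206 ≈ 4466 m/s.
Stage 2: m₀ = 7,062 kg, m_f = 7,062 − 4,910 = 2,152 kg; Δv = 331×9.80665×ln(3.282) = 3246.0×1.1883 ≈ 3857 m/s.
Total Δv = 4466 + 3857 = 8323 m/s.

Δv ≈ 8320 m/s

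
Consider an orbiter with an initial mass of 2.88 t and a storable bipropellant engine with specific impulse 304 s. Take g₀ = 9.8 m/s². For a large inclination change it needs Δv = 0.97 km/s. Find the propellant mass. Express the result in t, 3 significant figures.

v_e = Isp · g₀ = 304 × 9.8 = 2979.2 m/s.
Rocket equation: m₀/m_f = exp(Δv / v_e) = exp(970 / 2979.2) = exp(0.3256) = 1.3848.
m_f = 2.88 / 1.3848 = 2.07972 t, so propellant = m₀ − m_f = 2.88 − 2.07972 = 0.80028 t.

propellant mass ≈ 0.800 t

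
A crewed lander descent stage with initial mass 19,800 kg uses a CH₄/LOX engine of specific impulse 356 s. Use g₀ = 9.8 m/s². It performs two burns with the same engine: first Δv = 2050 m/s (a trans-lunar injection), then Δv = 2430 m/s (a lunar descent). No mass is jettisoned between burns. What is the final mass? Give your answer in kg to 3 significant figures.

v_e = Isp · g₀ = 356 × 9.8 = 3488.8 m/s.
After the first burn: m = 19800 × exp(−2050/3488.8) = 19800 × 0.55566 = 11,002.1 kg.
After the second burn: m = 11,002.1 × exp(−2430/3488.8) = 11,002.1 × 0.49832 = 5,482.57 kg.

final mass ≈ 5480 kg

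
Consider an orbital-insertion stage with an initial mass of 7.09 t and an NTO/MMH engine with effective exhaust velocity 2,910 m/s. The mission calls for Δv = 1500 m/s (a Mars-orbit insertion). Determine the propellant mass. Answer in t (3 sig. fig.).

Using Δv = v_e ln(m₀/m_f): m₀/m_f = exp(Δv / v_e) = exp(1500 / 2910.0) = exp(0.5155) = 1.6744.
m_f = 7.09 / 1.6744 = 4.23435 t, so propellant = m₀ − m_f = 7.09 − 4.23435 = 2.85565 t.

propellant mass ≈ 2.86 t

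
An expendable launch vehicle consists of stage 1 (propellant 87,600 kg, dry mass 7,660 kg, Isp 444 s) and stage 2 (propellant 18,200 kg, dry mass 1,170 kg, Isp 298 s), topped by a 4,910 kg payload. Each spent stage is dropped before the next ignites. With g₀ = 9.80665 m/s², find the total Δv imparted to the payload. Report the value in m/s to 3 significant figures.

Ignition mass of stage 1 = 87,600+7,660 + 18,200+1,170 + 4,910 = 119,540 kg.
Stage 1: m₀ = 119,540 kg, m_f = 119,540 − 87,600 = 31,940 kg; Δv = 444×9.80665×ln(3.743) = 4354.2×1.3198 ≈ 5747 m/s.
Stage 2: m₀ = 24,280 kg, m_f = 24,280 − 18,200 = 6,080 kg; Δv = 298×9.80665×ln(3.993) = 2922.4×1.3846 ≈ 4046 m/s.
Total Δv = 5747 + 4046 = 9793 m/s.

Δv ≈ 9790 m/s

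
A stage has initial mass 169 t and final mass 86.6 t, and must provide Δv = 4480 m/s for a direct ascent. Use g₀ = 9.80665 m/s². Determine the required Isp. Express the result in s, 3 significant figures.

ln(m₀/m_f) = ln(169000/86600) = ln(1.952) = 0.6686.
By the Tsiolkovsky rocket equation, v_e = Δv / ln(m₀/m_f) = 4480 / 0.6686 = 6700.6 m/s.
Isp = v_e / g₀ = 6700.6 / 9.80665 = 683.3 s.

Isp ≈ 683 s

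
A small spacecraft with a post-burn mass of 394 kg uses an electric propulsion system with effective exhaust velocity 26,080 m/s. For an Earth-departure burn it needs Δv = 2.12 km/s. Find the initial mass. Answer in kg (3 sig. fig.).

By the Tsiolkovsky rocket equation, m₀/m_f = exp(Δv / v_e) = exp(2120 / 26080.0) = exp(0.0813) = 1.0847.
m₀ = m_f × 1.0847 = 394 × 1.0847 = 427.372 kg.

initial mass ≈ 427 kg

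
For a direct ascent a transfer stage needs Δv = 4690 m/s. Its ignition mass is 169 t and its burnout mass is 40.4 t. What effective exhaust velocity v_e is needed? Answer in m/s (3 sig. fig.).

v_e ≈ 3280 m/s

ln(m₀/m_f) = ln(169000/40400) = ln(4.183) = 1.4311.
Rocket equation: v_e = Δv / ln(m₀/m_f) = 4690 / 1.4311 = 3277.3 m/s.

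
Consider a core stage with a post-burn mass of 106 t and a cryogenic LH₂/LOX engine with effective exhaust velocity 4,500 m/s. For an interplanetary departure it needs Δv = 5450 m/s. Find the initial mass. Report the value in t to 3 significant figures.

initial mass ≈ 356 t

By the Tsiolkovsky rocket equation, m₀/m_f = exp(Δv / v_e) = exp(5450 / 4500.0) = exp(1.2111) = 3.3572.
m₀ = m_f × 3.3572 = 106 × 3.3572 = 355.863 t.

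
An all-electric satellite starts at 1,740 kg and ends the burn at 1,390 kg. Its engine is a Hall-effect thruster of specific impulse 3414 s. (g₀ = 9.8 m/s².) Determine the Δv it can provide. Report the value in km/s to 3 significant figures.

Δv ≈ 7.51 km/s

v_e = Isp · g₀ = 3414 × 9.8 = 33457.2 m/s.
Δv = v_e · ln(m₀/m_f) = 33457.2 × ln(1.252) = 33457.2 × 0.2246 ≈ 7513.9 m/s.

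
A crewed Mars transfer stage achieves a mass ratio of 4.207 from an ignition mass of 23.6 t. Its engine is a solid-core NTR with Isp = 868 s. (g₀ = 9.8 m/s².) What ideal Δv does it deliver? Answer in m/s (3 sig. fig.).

v_e = Isp · g₀ = 868 × 9.8 = 8506.4 m/s.
From the ideal rocket equation, Δv = v_e · ln(4.207) = 8506.4 × 1.4367 ≈ 12221.6 m/s.

Δv ≈ 12200 m/s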